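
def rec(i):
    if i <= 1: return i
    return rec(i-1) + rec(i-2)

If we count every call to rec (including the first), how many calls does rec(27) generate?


Let C(n) = total calls for rec(n)
C(0) = 1, C(1) = 1
C(2) = 1 + C(1) + C(0) = 1 + 1 + 1 = 3
C(3) = 1 + C(2) + C(1) = 1 + 3 + 1 = 5
C(4) = 1 + C(3) + C(2) = 1 + 5 + 3 = 9
C(5) = 1 + C(4) + C(3) = 1 + 9 + 5 = 15
C(6) = 1 + C(5) + C(4) = 1 + 15 + 9 = 25
C(7) = 1 + C(6) + C(5) = 1 + 25 + 15 = 41
C(8) = 1 + C(7) + C(6) = 1 + 41 + 25 = 67
C(9) = 1 + C(8) + C(7) = 1 + 67 + 41 = 109
C(10) = 1 + C(9) + C(8) = 1 + 109 + 67 = 177
C(11) = 1 + C(10) + C(9) = 1 + 177 + 109 = 287
C(12) = 1 + C(11) + C(10) = 1 + 287 + 177 = 465
C(13) = 1 + C(12) + C(11) = 1 + 465 + 287 = 753
C(14) = 1 + C(13) + C(12) = 1 + 753 + 465 = 1219
C(15) = 1 + C(14) + C(13) = 1 + 1219 + 753 = 1973
C(16) = 1 + C(15) + C(14) = 1 + 1973 + 1219 = 3193
C(17) = 1 + C(16) + C(15) = 1 + 3193 + 1973 = 5167
C(18) = 1 + C(17) + C(16) = 1 + 5167 + 3193 = 8361
C(19) = 1 + C(18) + C(17) = 1 + 8361 + 5167 = 13529
C(20) = 1 + C(19) + C(18) = 1 + 13529 + 8361 = 21891
C(21) = 1 + C(20) + C(19) = 1 + 21891 + 13529 = 35421
C(22) = 1 + C(21) + C(20) = 1 + 35421 + 21891 = 57313
C(23) = 1 + C(22) + C(21) = 1 + 57313 + 35421 = 92735
C(24) = 1 + C(23) + C(22) = 1 + 92735 + 57313 = 150049
C(25) = 1 + C(24) + C(23) = 1 + 150049 + 92735 = 242785
C(26) = 1 + C(25) + C(24) = 1 + 242785 + 150049 = 392835
C(27) = 1 + C(26) + C(25) = 1 + 392835 + 242785 = 635621

635621


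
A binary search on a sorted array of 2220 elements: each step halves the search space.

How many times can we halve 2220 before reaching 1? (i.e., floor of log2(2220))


2220 / 2 = 1110
1110 / 2 = 555
555 / 2 = 277
277 / 2 = 138
138 / 2 = 69
69 / 2 = 34
34 / 2 = 17
17 / 2 = 8
8 / 2 = 4
4 / 2 = 2
2 / 2 = 1
Reached 1 after 11 halvings

11


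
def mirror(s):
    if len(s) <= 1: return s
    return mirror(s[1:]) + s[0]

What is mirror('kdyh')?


mirror('kdyh') = mirror('dyh') + 'k'
mirror('dyh') = mirror('yh') + 'd'
mirror('yh') = mirror('h') + 'y'
mirror('h') = 'h'  (base case)
Concatenating: 'h' + 'y' + 'd' + 'k' = 'hydk'

hydk


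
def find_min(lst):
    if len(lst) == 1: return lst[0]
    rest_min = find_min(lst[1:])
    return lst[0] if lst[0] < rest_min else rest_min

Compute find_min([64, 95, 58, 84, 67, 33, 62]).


find_min([64, 95, 58, 84, 67, 33, 62]): compare 64 with find_min([95, 58, 84, 67, 33, 62])
find_min([95, 58, 84, 67, 33, 62]): compare 95 with find_min([58, 84, 67, 33, 62])
find_min([58, 84, 67, 33, 62]): compare 58 with find_min([84, 67, 33, 62])
find_min([84, 67, 33, 62]): compare 84 with find_min([67, 33, 62])
find_min([67, 33, 62]): compare 67 with find_min([33, 62])
find_min([33, 62]): compare 33 with find_min([62])
find_min([62]) = 62  (base case)
Compare 33 with 62 -> 33
Compare 67 with 33 -> 33
Compare 84 with 33 -> 33
Compare 58 with 33 -> 33
Compare 95 with 33 -> 33
Compare 64 with 33 -> 33

33


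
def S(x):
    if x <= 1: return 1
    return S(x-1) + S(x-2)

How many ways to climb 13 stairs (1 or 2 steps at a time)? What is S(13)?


Building up from base cases:
S(0) = 1
S(1) = 1
S(2) = S(1) + S(0) = 1 + 1 = 2
S(3) = S(2) + S(1) = 2 + 1 = 3
S(4) = S(3) + S(2) = 3 + 2 = 5
S(5) = S(4) + S(3) = 5 + 3 = 8
S(6) = S(5) + S(4) = 8 + 5 = 13
S(7) = S(6) + S(5) = 13 + 8 = 21
S(8) = S(7) + S(6) = 21 + 13 = 34
S(9) = S(8) + S(7) = 34 + 21 = 55
S(10) = S(9) + S(8) = 55 + 34 = 89
S(11) = S(10) + S(9) = 89 + 55 = 144
S(12) = S(11) + S(10) = 144 + 89 = 233
S(13) = S(12) + S(11) = 233 + 144 = 377

377


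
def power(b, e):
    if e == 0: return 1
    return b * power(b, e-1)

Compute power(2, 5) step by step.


power(2, 5)
= 2 * power(2, 4)
= 2 * 2 * power(2, 3)
= 2 * 2 * 2 * power(2, 2)
= 2 * 2 * 2 * 2 * power(2, 1)
= 2 * 2 * 2 * 2 * 2 * power(2, 0)
= 2 * 2 * 2 * 2 * 2 * 1
= 32

32


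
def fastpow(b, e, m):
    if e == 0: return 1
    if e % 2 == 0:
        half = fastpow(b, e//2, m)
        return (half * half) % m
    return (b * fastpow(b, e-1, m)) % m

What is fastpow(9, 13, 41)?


fastpow(9, 13, 41): e is odd, compute fastpow(9, 12, 41)
  fastpow(9, 12, 41): e is even, compute fastpow(9, 6, 41)
    fastpow(9, 6, 41): e is even, compute fastpow(9, 3, 41)
      fastpow(9, 3, 41): e is odd, compute fastpow(9, 2, 41)
        fastpow(9, 2, 41): e is even, compute fastpow(9, 1, 41)
          fastpow(9, 1, 41): e is odd, compute fastpow(9, 0, 41)
          fastpow(9, 0, 41) = 1
          (9 * 1) % 41 = 9
        half=9, (9*9) % 41 = 40
      (9 * 40) % 41 = 32
    half=32, (32*32) % 41 = 40
  half=40, (40*40) % 41 = 1
(9 * 1) % 41 = 9

9


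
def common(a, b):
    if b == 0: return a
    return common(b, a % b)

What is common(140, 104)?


common(140, 104) = common(104, 36)
common(104, 36) = common(36, 32)
common(36, 32) = common(32, 4)
common(32, 4) = common(4, 0)
common(4, 0) = 4  (base case)

4


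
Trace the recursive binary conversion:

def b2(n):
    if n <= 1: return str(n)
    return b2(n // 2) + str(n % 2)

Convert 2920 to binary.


b2(2920) = b2(1460) + '0'
b2(1460) = b2(730) + '0'
b2(730) = b2(365) + '0'
b2(365) = b2(182) + '1'
b2(182) = b2(91) + '0'
b2(91) = b2(45) + '1'
b2(45) = b2(22) + '1'
b2(22) = b2(11) + '0'
b2(11) = b2(5) + '1'
b2(5) = b2(2) + '1'
b2(2) = b2(1) + '0'
b2(1) = '1'  (base case)
Concatenating: '1' + '0' + '1' + '1' + '0' + '1' + '1' + '0' + '1' + '0' + '0' + '0' = '101101101000'

101101101000


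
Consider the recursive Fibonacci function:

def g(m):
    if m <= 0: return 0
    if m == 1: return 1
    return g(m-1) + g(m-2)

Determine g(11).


Computing g(11) bottom-up:
g(0) = 0
g(1) = 1
g(2) = g(1) + g(0) = 1 + 0 = 1
g(3) = g(2) + g(1) = 1 + 1 = 2
g(4) = g(3) + g(2) = 2 + 1 = 3
g(5) = g(4) + g(3) = 3 + 2 = 5
g(6) = g(5) + g(4) = 5 + 3 = 8
g(7) = g(6) + g(5) = 8 + 5 = 13
g(8) = g(7) + g(6) = 13 + 8 = 21
g(9) = g(8) + g(7) = 21 + 13 = 34
g(10) = g(9) + g(8) = 34 + 21 = 55
g(11) = g(10) + g(9) = 55 + 34 = 89

89


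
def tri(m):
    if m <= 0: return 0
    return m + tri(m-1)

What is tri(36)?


tri(36)
= 36 + 35 + 34 + 33 + 32 + 31 + 30 + 29 + 28 + 27 + 26 + 25 + 24 + 23 + 22 + 21 + 20 + 19 + 18 + 17 + 16 + 15 + 14 + 13 + 12 + 11 + 10 + 9 + 8 + 7 + 6 + 5 + 4 + 3 + 2 + 1 + tri(0)
= 36 + 35 + 34 + 33 + 32 + 31 + 30 + 29 + 28 + 27 + 26 + 25 + 24 + 23 + 22 + 21 + 20 + 19 + 18 + 17 + 16 + 15 + 14 + 13 + 12 + 11 + 10 + 9 + 8 + 7 + 6 + 5 + 4 + 3 + 2 + 1 + 0
= 666

666


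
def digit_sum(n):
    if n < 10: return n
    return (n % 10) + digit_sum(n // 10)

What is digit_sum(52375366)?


digit_sum(52375366) = 6 + digit_sum(5237536)
digit_sum(5237536) = 6 + digit_sum(523753)
digit_sum(523753) = 3 + digit_sum(52375)
digit_sum(52375) = 5 + digit_sum(5237)
digit_sum(5237) = 7 + digit_sum(523)
digit_sum(523) = 3 + digit_sum(52)
digit_sum(52) = 2 + digit_sum(5)
digit_sum(5) = 5  (base case)
Total: 6 + 6 + 3 + 5 + 7 + 3 + 2 + 5 = 37

37


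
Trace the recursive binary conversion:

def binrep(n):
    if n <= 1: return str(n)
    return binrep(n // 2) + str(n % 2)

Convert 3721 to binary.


binrep(3721) = binrep(1860) + '1'
binrep(1860) = binrep(930) + '0'
binrep(930) = binrep(465) + '0'
binrep(465) = binrep(232) + '1'
binrep(232) = binrep(116) + '0'
binrep(116) = binrep(58) + '0'
binrep(58) = binrep(29) + '0'
binrep(29) = binrep(14) + '1'
binrep(14) = binrep(7) + '0'
binrep(7) = binrep(3) + '1'
binrep(3) = binrep(1) + '1'
binrep(1) = '1'  (base case)
Concatenating: '1' + '1' + '1' + '0' + '1' + '0' + '0' + '0' + '1' + '0' + '0' + '1' = '111010001001'

111010001001


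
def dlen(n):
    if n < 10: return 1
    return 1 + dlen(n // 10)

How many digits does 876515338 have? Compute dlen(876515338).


dlen(876515338) = 1 + dlen(87651533)
dlen(87651533) = 1 + dlen(8765153)
dlen(8765153) = 1 + dlen(876515)
dlen(876515) = 1 + dlen(87651)
dlen(87651) = 1 + dlen(8765)
dlen(8765) = 1 + dlen(876)
dlen(876) = 1 + dlen(87)
dlen(87) = 1 + dlen(8)
dlen(8) = 1  (base case: 8 < 10)
Unwinding: 1 + 1 + 1 + 1 + 1 + 1 + 1 + 1 + 1 = 9

9


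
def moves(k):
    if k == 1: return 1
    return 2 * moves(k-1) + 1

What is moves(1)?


moves(1) = 1  (base case)

1


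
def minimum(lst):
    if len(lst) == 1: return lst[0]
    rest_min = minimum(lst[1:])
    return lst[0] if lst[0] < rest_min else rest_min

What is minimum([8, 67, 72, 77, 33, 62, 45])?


minimum([8, 67, 72, 77, 33, 62, 45]): compare 8 with minimum([67, 72, 77, 33, 62, 45])
minimum([67, 72, 77, 33, 62, 45]): compare 67 with minimum([72, 77, 33, 62, 45])
minimum([72, 77, 33, 62, 45]): compare 72 with minimum([77, 33, 62, 45])
minimum([77, 33, 62, 45]): compare 77 with minimum([33, 62, 45])
minimum([33, 62, 45]): compare 33 with minimum([62, 45])
minimum([62, 45]): compare 62 with minimum([45])
minimum([45]) = 45  (base case)
Compare 62 with 45 -> 45
Compare 33 with 45 -> 33
Compare 77 with 33 -> 33
Compare 72 with 33 -> 33
Compare 67 with 33 -> 33
Compare 8 with 33 -> 8

8


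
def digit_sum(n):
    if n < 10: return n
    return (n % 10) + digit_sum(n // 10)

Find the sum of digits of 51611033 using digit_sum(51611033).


digit_sum(51611033) = 3 + digit_sum(5161103)
digit_sum(5161103) = 3 + digit_sum(516110)
digit_sum(516110) = 0 + digit_sum(51611)
digit_sum(51611) = 1 + digit_sum(5161)
digit_sum(5161) = 1 + digit_sum(516)
digit_sum(516) = 6 + digit_sum(51)
digit_sum(51) = 1 + digit_sum(5)
digit_sum(5) = 5  (base case)
Total: 3 + 3 + 0 + 1 + 1 + 6 + 1 + 5 = 20

20


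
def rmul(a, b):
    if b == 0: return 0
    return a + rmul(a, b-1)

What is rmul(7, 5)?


rmul(7, 5) = 7 + rmul(7, 4)
rmul(7, 4) = 7 + rmul(7, 3)
rmul(7, 3) = 7 + rmul(7, 2)
rmul(7, 2) = 7 + rmul(7, 1)
rmul(7, 1) = 7 + rmul(7, 0)
rmul(7, 0) = 0  (base case)
Total: 7 + 7 + 7 + 7 + 7 + 0 = 35

35


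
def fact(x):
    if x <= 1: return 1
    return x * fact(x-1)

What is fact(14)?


fact(14)
= 14 * fact(13)
= 14 * 13 * fact(12)
= 14 * 13 * 12 * fact(11)
= 14 * 13 * 12 * 11 * fact(10)
= 14 * 13 * 12 * 11 * 10 * fact(9)
= 14 * 13 * 12 * 11 * 10 * 9 * fact(8)
= 14 * 13 * 12 * 11 * 10 * 9 * 8 * fact(7)
= 14 * 13 * 12 * 11 * 10 * 9 * 8 * 7 * fact(6)
= 14 * 13 * 12 * 11 * 10 * 9 * 8 * 7 * 6 * fact(5)
= 14 * 13 * 12 * 11 * 10 * 9 * 8 * 7 * 6 * 5 * fact(4)
= 14 * 13 * 12 * 11 * 10 * 9 * 8 * 7 * 6 * 5 * 4 * fact(3)
= 14 * 13 * 12 * 11 * 10 * 9 * 8 * 7 * 6 * 5 * 4 * 3 * fact(2)
= 14 * 13 * 12 * 11 * 10 * 9 * 8 * 7 * 6 * 5 * 4 * 3 * 2 * fact(1)
= 14 * 13 * 12 * 11 * 10 * 9 * 8 * 7 * 6 * 5 * 4 * 3 * 2 * 1
= 87178291200

87178291200


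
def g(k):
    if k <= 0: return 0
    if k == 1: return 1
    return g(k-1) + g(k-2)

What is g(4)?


Computing g(4) bottom-up:
g(0) = 0
g(1) = 1
g(2) = g(1) + g(0) = 1 + 0 = 1
g(3) = g(2) + g(1) = 1 + 1 = 2
g(4) = g(3) + g(2) = 2 + 1 = 3

3


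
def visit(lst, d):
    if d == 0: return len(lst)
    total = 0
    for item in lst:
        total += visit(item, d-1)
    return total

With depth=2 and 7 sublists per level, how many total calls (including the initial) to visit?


At depth 0 (root): 1 call
At depth 1: each of 1 parents calls visit on 7 children = 7 calls
At depth 2: each of 7 parents calls visit on 7 children = 49 calls
Total: 1 + 7 + 49 = 57

57


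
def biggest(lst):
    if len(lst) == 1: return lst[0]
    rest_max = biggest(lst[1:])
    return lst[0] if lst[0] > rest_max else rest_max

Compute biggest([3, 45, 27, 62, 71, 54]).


biggest([3, 45, 27, 62, 71, 54]): compare 3 with biggest([45, 27, 62, 71, 54])
biggest([45, 27, 62, 71, 54]): compare 45 with biggest([27, 62, 71, 54])
biggest([27, 62, 71, 54]): compare 27 with biggest([62, 71, 54])
biggest([62, 71, 54]): compare 62 with biggest([71, 54])
biggest([71, 54]): compare 71 with biggest([54])
biggest([54]) = 54  (base case)
Compare 71 with 54 -> 71
Compare 62 with 71 -> 71
Compare 27 with 71 -> 71
Compare 45 with 71 -> 71
Compare 3 with 71 -> 71

71


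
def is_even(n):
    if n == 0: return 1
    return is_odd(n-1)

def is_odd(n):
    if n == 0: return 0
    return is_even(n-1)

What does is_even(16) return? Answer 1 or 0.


is_even(16) = is_odd(15)
is_odd(15) = is_even(14)
is_even(14) = is_odd(13)
is_odd(13) = is_even(12)
is_even(12) = is_odd(11)
is_odd(11) = is_even(10)
is_even(10) = is_odd(9)
is_odd(9) = is_even(8)
is_even(8) = is_odd(7)
is_odd(7) = is_even(6)
is_even(6) = is_odd(5)
is_odd(5) = is_even(4)
is_even(4) = is_odd(3)
is_odd(3) = is_even(2)
is_even(2) = is_odd(1)
is_odd(1) = is_even(0)
is_even(0) = 1  (base case)
Result: 1

1


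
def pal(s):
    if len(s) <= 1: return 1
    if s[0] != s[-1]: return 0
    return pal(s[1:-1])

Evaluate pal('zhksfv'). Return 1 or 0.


pal('zhksfv'): s[0]='z' != s[-1]='v' -> return 0
Result: 0 (not a palindrome)

0


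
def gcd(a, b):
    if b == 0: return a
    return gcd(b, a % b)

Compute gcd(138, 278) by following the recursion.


gcd(138, 278) = gcd(278, 138)
gcd(278, 138) = gcd(138, 2)
gcd(138, 2) = gcd(2, 0)
gcd(2, 0) = 2  (base case)

2


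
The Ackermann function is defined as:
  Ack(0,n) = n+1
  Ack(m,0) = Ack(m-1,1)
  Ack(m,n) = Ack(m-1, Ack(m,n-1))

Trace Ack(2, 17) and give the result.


Ack(2, 17) = Ack(1, Ack(2, 16))
  Ack(2, 16) = Ack(1, Ack(2, 15))
    Ack(2, 15) = Ack(1, Ack(2, 14))
      Ack(2, 14) = Ack(1, Ack(2, 13))
        Ack(2, 13) = Ack(1, Ack(2, 12))
          Ack(2, 12) = Ack(1, Ack(2, 11))
          Ack(2, 11) = Ack(1, Ack(2, 10))
          Ack(2, 10) = Ack(1, Ack(2, 9))
          Ack(2, 9) = Ack(1, Ack(2, 8))
          Ack(2, 8) = Ack(1, Ack(2, 7))
          Ack(2, 7) = Ack(1, Ack(2, 6))
          Ack(2, 6) = Ack(1, Ack(2, 5))
          Ack(2, 5) = Ack(1, Ack(2, 4))
          Ack(2, 4) = Ack(1, Ack(2, 3))
          Ack(2, 3) = Ack(1, Ack(2, 2))
          Ack(2, 2) = Ack(1, Ack(2, 1))
          Ack(2, 1) = Ack(1, Ack(2, 0))
          Ack(2, 0) = Ack(1, 1)
          Ack(1, 1) = Ack(0, Ack(1, 0))
          Ack(1, 0) = Ack(0, 1)
          Ack(0, 1) = 2
            = Ack(0, 2)
          Ack(0, 2) = 3
            = Ack(1, 3)
          Ack(1, 3) = Ack(0, Ack(1, 2))
... (trace truncated)
Result: Ack(2, 17) = 37

37


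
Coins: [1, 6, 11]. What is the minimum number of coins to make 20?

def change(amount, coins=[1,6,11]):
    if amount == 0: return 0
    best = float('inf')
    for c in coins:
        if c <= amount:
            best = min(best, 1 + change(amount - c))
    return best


Building up with DP:
change(0) = 0
change(1) = min(1+change(0)=1+0=1) = 1
change(2) = min(1+change(1)=1+1=2) = 2
change(3) = min(1+change(2)=1+2=3) = 3
change(4) = min(1+change(3)=1+3=4) = 4
change(5) = min(1+change(4)=1+4=5) = 5
change(6) = min(1+change(5)=1+5=6, 1+change(0)=1+0=1) = 1
change(7) = min(1+change(6)=1+1=2, 1+change(1)=1+1=2) = 2
change(8) = min(1+change(7)=1+2=3, 1+change(2)=1+2=3) = 3
change(9) = min(1+change(8)=1+3=4, 1+change(3)=1+3=4) = 4
change(10) = min(1+change(9)=1+4=5, 1+change(4)=1+4=5) = 5
change(11) = min(1+change(10)=1+5=6, 1+change(5)=1+5=6, 1+change(0)=1+0=1) = 1
change(12) = min(1+change(11)=1+1=2, 1+change(6)=1+1=2, 1+change(1)=1+1=2) = 2
change(13) = min(1+change(12)=1+2=3, 1+change(7)=1+2=3, 1+change(2)=1+2=3) = 3
change(14) = min(1+change(13)=1+3=4, 1+change(8)=1+3=4, 1+change(3)=1+3=4) = 4
change(15) = min(1+change(14)=1+4=5, 1+change(9)=1+4=5, 1+change(4)=1+4=5) = 5
change(16) = min(1+change(15)=1+5=6, 1+change(10)=1+5=6, 1+change(5)=1+5=6) = 6
change(17) = min(1+change(16)=1+6=7, 1+change(11)=1+1=2, 1+change(6)=1+1=2) = 2
change(18) = min(1+change(17)=1+2=3, 1+change(12)=1+2=3, 1+change(7)=1+2=3) = 3
change(19) = min(1+change(18)=1+3=4, 1+change(13)=1+3=4, 1+change(8)=1+3=4) = 4
change(20) = min(1+change(19)=1+4=5, 1+change(14)=1+4=5, 1+change(9)=1+4=5) = 5

5


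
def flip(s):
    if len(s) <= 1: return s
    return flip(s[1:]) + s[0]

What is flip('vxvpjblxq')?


flip('vxvpjblxq') = flip('xvpjblxq') + 'v'
flip('xvpjblxq') = flip('vpjblxq') + 'x'
flip('vpjblxq') = flip('pjblxq') + 'v'
flip('pjblxq') = flip('jblxq') + 'p'
flip('jblxq') = flip('blxq') + 'j'
flip('blxq') = flip('lxq') + 'b'
flip('lxq') = flip('xq') + 'l'
flip('xq') = flip('q') + 'x'
flip('q') = 'q'  (base case)
Concatenating: 'q' + 'x' + 'l' + 'b' + 'j' + 'p' + 'v' + 'x' + 'v' = 'qxlbjpvxv'

qxlbjpvxv


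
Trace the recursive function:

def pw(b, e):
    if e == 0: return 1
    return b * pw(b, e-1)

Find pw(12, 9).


pw(12, 9)
= 12 * pw(12, 8)
= 12 * 12 * pw(12, 7)
= 12 * 12 * 12 * pw(12, 6)
= 12 * 12 * 12 * 12 * pw(12, 5)
= 12 * 12 * 12 * 12 * 12 * pw(12, 4)
= 12 * 12 * 12 * 12 * 12 * 12 * pw(12, 3)
= 12 * 12 * 12 * 12 * 12 * 12 * 12 * pw(12, 2)
= 12 * 12 * 12 * 12 * 12 * 12 * 12 * 12 * pw(12, 1)
= 12 * 12 * 12 * 12 * 12 * 12 * 12 * 12 * 12 * pw(12, 0)
= 12 * 12 * 12 * 12 * 12 * 12 * 12 * 12 * 12 * 1
= 5159780352

5159780352


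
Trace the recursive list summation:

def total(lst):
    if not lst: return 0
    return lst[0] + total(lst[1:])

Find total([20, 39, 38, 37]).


total([20, 39, 38, 37]) = 20 + total([39, 38, 37])
total([39, 38, 37]) = 39 + total([38, 37])
total([38, 37]) = 38 + total([37])
total([37]) = 37 + total([])
total([]) = 0  (base case)
Total: 20 + 39 + 38 + 37 + 0 = 134

134


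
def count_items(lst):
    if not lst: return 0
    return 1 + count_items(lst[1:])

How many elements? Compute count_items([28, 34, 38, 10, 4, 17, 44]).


count_items([28, 34, 38, 10, 4, 17, 44]) = 1 + count_items([34, 38, 10, 4, 17, 44])
count_items([34, 38, 10, 4, 17, 44]) = 1 + count_items([38, 10, 4, 17, 44])
count_items([38, 10, 4, 17, 44]) = 1 + count_items([10, 4, 17, 44])
count_items([10, 4, 17, 44]) = 1 + count_items([4, 17, 44])
count_items([4, 17, 44]) = 1 + count_items([17, 44])
count_items([17, 44]) = 1 + count_items([44])
count_items([44]) = 1 + count_items([])
count_items([]) = 0  (base case)
Unwinding: 1 + 1 + 1 + 1 + 1 + 1 + 1 + 0 = 7

7


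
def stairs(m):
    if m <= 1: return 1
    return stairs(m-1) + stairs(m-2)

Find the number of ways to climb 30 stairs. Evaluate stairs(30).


Building up from base cases:
stairs(0) = 1
stairs(1) = 1
stairs(2) = stairs(1) + stairs(0) = 1 + 1 = 2
stairs(3) = stairs(2) + stairs(1) = 2 + 1 = 3
stairs(4) = stairs(3) + stairs(2) = 3 + 2 = 5
stairs(5) = stairs(4) + stairs(3) = 5 + 3 = 8
stairs(6) = stairs(5) + stairs(4) = 8 + 5 = 13
stairs(7) = stairs(6) + stairs(5) = 13 + 8 = 21
stairs(8) = stairs(7) + stairs(6) = 21 + 13 = 34
stairs(9) = stairs(8) + stairs(7) = 34 + 21 = 55
stairs(10) = stairs(9) + stairs(8) = 55 + 34 = 89
stairs(11) = stairs(10) + stairs(9) = 89 + 55 = 144
stairs(12) = stairs(11) + stairs(10) = 144 + 89 = 233
stairs(13) = stairs(12) + stairs(11) = 233 + 144 = 377
stairs(14) = stairs(13) + stairs(12) = 377 + 233 = 610
stairs(15) = stairs(14) + stairs(13) = 610 + 377 = 987
stairs(16) = stairs(15) + stairs(14) = 987 + 610 = 1597
stairs(17) = stairs(16) + stairs(15) = 1597 + 987 = 2584
stairs(18) = stairs(17) + stairs(16) = 2584 + 1597 = 4181
stairs(19) = stairs(18) + stairs(17) = 4181 + 2584 = 6765
stairs(20) = stairs(19) + stairs(18) = 6765 + 4181 = 10946
stairs(21) = stairs(20) + stairs(19) = 10946 + 6765 = 17711
stairs(22) = stairs(21) + stairs(20) = 17711 + 10946 = 28657
stairs(23) = stairs(22) + stairs(21) = 28657 + 17711 = 46368
stairs(24) = stairs(23) + stairs(22) = 46368 + 28657 = 75025
stairs(25) = stairs(24) + stairs(23) = 75025 + 46368 = 121393
stairs(26) = stairs(25) + stairs(24) = 121393 + 75025 = 196418
stairs(27) = stairs(26) + stairs(25) = 196418 + 121393 = 317811
stairs(28) = stairs(27) + stairs(26) = 317811 + 196418 = 514229
stairs(29) = stairs(28) + stairs(27) = 514229 + 317811 = 832040
stairs(30) = stairs(29) + stairs(28) = 832040 + 514229 = 1346269

1346269


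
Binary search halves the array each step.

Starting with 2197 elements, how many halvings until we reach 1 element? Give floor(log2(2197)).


2197 / 2 = 1098
1098 / 2 = 549
549 / 2 = 274
274 / 2 = 137
137 / 2 = 68
68 / 2 = 34
34 / 2 = 17
17 / 2 = 8
8 / 2 = 4
4 / 2 = 2
2 / 2 = 1
Reached 1 after 11 halvings

11


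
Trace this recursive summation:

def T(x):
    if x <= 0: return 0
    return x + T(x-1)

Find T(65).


T(65)
= 65 + 64 + 63 + 62 + 61 + 60 + 59 + 58 + 57 + 56 + 55 + 54 + 53 + 52 + 51 + 50 + 49 + 48 + 47 + 46 + 45 + 44 + 43 + 42 + 41 + 40 + 39 + 38 + 37 + 36 + 35 + 34 + 33 + 32 + 31 + 30 + 29 + 28 + 27 + 26 + 25 + 24 + 23 + 22 + 21 + 20 + 19 + 18 + 17 + 16 + 15 + 14 + 13 + 12 + 11 + 10 + 9 + 8 + 7 + 6 + 5 + 4 + 3 + 2 + 1 + T(0)
= 65 + 64 + 63 + 62 + 61 + 60 + 59 + 58 + 57 + 56 + 55 + 54 + 53 + 52 + 51 + 50 + 49 + 48 + 47 + 46 + 45 + 44 + 43 + 42 + 41 + 40 + 39 + 38 + 37 + 36 + 35 + 34 + 33 + 32 + 31 + 30 + 29 + 28 + 27 + 26 + 25 + 24 + 23 + 22 + 21 + 20 + 19 + 18 + 17 + 16 + 15 + 14 + 13 + 12 + 11 + 10 + 9 + 8 + 7 + 6 + 5 + 4 + 3 + 2 + 1 + 0
= 2145

2145


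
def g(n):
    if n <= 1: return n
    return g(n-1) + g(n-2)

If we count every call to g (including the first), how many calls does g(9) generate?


Let C(n) = total calls for g(n)
C(0) = 1, C(1) = 1
C(2) = 1 + C(1) + C(0) = 1 + 1 + 1 = 3
C(3) = 1 + C(2) + C(1) = 1 + 3 + 1 = 5
C(4) = 1 + C(3) + C(2) = 1 + 5 + 3 = 9
C(5) = 1 + C(4) + C(3) = 1 + 9 + 5 = 15
C(6) = 1 + C(5) + C(4) = 1 + 15 + 9 = 25
C(7) = 1 + C(6) + C(5) = 1 + 25 + 15 = 41
C(8) = 1 + C(7) + C(6) = 1 + 41 + 25 = 67
C(9) = 1 + C(8) + C(7) = 1 + 67 + 41 = 109

109


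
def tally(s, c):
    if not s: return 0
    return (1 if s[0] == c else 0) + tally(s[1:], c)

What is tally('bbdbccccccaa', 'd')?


s[0]='b' != 'd' -> 0
s[0]='b' != 'd' -> 0
s[0]='d' == 'd' -> 1
s[0]='b' != 'd' -> 0
s[0]='c' != 'd' -> 0
s[0]='c' != 'd' -> 0
s[0]='c' != 'd' -> 0
s[0]='c' != 'd' -> 0
s[0]='c' != 'd' -> 0
s[0]='c' != 'd' -> 0
s[0]='a' != 'd' -> 0
s[0]='a' != 'd' -> 0
Sum: 0 + 0 + 1 + 0 + 0 + 0 + 0 + 0 + 0 + 0 + 0 + 0 = 1

1


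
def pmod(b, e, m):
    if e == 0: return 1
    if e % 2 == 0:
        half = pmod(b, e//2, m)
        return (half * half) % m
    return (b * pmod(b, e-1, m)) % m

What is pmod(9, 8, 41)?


pmod(9, 8, 41): e is even, compute pmod(9, 4, 41)
  pmod(9, 4, 41): e is even, compute pmod(9, 2, 41)
    pmod(9, 2, 41): e is even, compute pmod(9, 1, 41)
      pmod(9, 1, 41): e is odd, compute pmod(9, 0, 41)
        pmod(9, 0, 41) = 1
      (9 * 1) % 41 = 9
    half=9, (9*9) % 41 = 40
  half=40, (40*40) % 41 = 1
half=1, (1*1) % 41 = 1

1


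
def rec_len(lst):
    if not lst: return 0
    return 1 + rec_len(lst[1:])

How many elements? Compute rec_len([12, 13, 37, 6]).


rec_len([12, 13, 37, 6]) = 1 + rec_len([13, 37, 6])
rec_len([13, 37, 6]) = 1 + rec_len([37, 6])
rec_len([37, 6]) = 1 + rec_len([6])
rec_len([6]) = 1 + rec_len([])
rec_len([]) = 0  (base case)
Unwinding: 1 + 1 + 1 + 1 + 0 = 4

4


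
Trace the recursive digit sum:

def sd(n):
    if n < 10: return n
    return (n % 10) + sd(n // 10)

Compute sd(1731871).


sd(1731871) = 1 + sd(173187)
sd(173187) = 7 + sd(17318)
sd(17318) = 8 + sd(1731)
sd(1731) = 1 + sd(173)
sd(173) = 3 + sd(17)
sd(17) = 7 + sd(1)
sd(1) = 1  (base case)
Total: 1 + 7 + 8 + 1 + 3 + 7 + 1 = 28

28


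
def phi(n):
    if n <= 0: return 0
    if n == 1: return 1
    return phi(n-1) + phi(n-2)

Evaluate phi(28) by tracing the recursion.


Computing phi(28) bottom-up:
phi(0) = 0
phi(1) = 1
phi(2) = phi(1) + phi(0) = 1 + 0 = 1
phi(3) = phi(2) + phi(1) = 1 + 1 = 2
phi(4) = phi(3) + phi(2) = 2 + 1 = 3
phi(5) = phi(4) + phi(3) = 3 + 2 = 5
phi(6) = phi(5) + phi(4) = 5 + 3 = 8
phi(7) = phi(6) + phi(5) = 8 + 5 = 13
phi(8) = phi(7) + phi(6) = 13 + 8 = 21
phi(9) = phi(8) + phi(7) = 21 + 13 = 34
phi(10) = phi(9) + phi(8) = 34 + 21 = 55
phi(11) = phi(10) + phi(9) = 55 + 34 = 89
phi(12) = phi(11) + phi(10) = 89 + 55 = 144
phi(13) = phi(12) + phi(11) = 144 + 89 = 233
phi(14) = phi(13) + phi(12) = 233 + 144 = 377
phi(15) = phi(14) + phi(13) = 377 + 233 = 610
phi(16) = phi(15) + phi(14) = 610 + 377 = 987
phi(17) = phi(16) + phi(15) = 987 + 610 = 1597
phi(18) = phi(17) + phi(16) = 1597 + 987 = 2584
phi(19) = phi(18) + phi(17) = 2584 + 1597 = 4181
phi(20) = phi(19) + phi(18) = 4181 + 2584 = 6765
phi(21) = phi(20) + phi(19) = 6765 + 4181 = 10946
phi(22) = phi(21) + phi(20) = 10946 + 6765 = 17711
phi(23) = phi(22) + phi(21) = 17711 + 10946 = 28657
phi(24) = phi(23) + phi(22) = 28657 + 17711 = 46368
phi(25) = phi(24) + phi(23) = 46368 + 28657 = 75025
phi(26) = phi(25) + phi(24) = 75025 + 46368 = 121393
phi(27) = phi(26) + phi(25) = 121393 + 75025 = 196418
phi(28) = phi(27) + phi(26) = 196418 + 121393 = 317811

317811


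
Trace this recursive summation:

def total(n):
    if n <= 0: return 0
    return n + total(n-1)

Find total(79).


total(79)
= 79 + 78 + 77 + 76 + 75 + 74 + 73 + 72 + 71 + 70 + 69 + 68 + 67 + 66 + 65 + 64 + 63 + 62 + 61 + 60 + 59 + 58 + 57 + 56 + 55 + 54 + 53 + 52 + 51 + 50 + 49 + 48 + 47 + 46 + 45 + 44 + 43 + 42 + 41 + 40 + 39 + 38 + 37 + 36 + 35 + 34 + 33 + 32 + 31 + 30 + 29 + 28 + 27 + 26 + 25 + 24 + 23 + 22 + 21 + 20 + 19 + 18 + 17 + 16 + 15 + 14 + 13 + 12 + 11 + 10 + 9 + 8 + 7 + 6 + 5 + 4 + 3 + 2 + 1 + total(0)
= 79 + 78 + 77 + 76 + 75 + 74 + 73 + 72 + 71 + 70 + 69 + 68 + 67 + 66 + 65 + 64 + 63 + 62 + 61 + 60 + 59 + 58 + 57 + 56 + 55 + 54 + 53 + 52 + 51 + 50 + 49 + 48 + 47 + 46 + 45 + 44 + 43 + 42 + 41 + 40 + 39 + 38 + 37 + 36 + 35 + 34 + 33 + 32 + 31 + 30 + 29 + 28 + 27 + 26 + 25 + 24 + 23 + 22 + 21 + 20 + 19 + 18 + 17 + 16 + 15 + 14 + 13 + 12 + 11 + 10 + 9 + 8 + 7 + 6 + 5 + 4 + 3 + 2 + 1 + 0
= 3160

3160


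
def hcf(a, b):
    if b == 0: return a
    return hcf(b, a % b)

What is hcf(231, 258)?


hcf(231, 258) = hcf(258, 231)
hcf(258, 231) = hcf(231, 27)
hcf(231, 27) = hcf(27, 15)
hcf(27, 15) = hcf(15, 12)
hcf(15, 12) = hcf(12, 3)
hcf(12, 3) = hcf(3, 0)
hcf(3, 0) = 3  (base case)

3


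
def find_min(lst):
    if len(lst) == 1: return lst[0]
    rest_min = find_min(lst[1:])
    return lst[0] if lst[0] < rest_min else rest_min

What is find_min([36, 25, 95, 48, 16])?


find_min([36, 25, 95, 48, 16]): compare 36 with find_min([25, 95, 48, 16])
find_min([25, 95, 48, 16]): compare 25 with find_min([95, 48, 16])
find_min([95, 48, 16]): compare 95 with find_min([48, 16])
find_min([48, 16]): compare 48 with find_min([16])
find_min([16]) = 16  (base case)
Compare 48 with 16 -> 16
Compare 95 with 16 -> 16
Compare 25 with 16 -> 16
Compare 36 with 16 -> 16

16


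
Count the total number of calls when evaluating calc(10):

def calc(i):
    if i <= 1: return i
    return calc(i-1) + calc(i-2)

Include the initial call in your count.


Let C(n) = total calls for calc(n)
C(0) = 1, C(1) = 1
C(2) = 1 + C(1) + C(0) = 1 + 1 + 1 = 3
C(3) = 1 + C(2) + C(1) = 1 + 3 + 1 = 5
C(4) = 1 + C(3) + C(2) = 1 + 5 + 3 = 9
C(5) = 1 + C(4) + C(3) = 1 + 9 + 5 = 15
C(6) = 1 + C(5) + C(4) = 1 + 15 + 9 = 25
C(7) = 1 + C(6) + C(5) = 1 + 25 + 15 = 41
C(8) = 1 + C(7) + C(6) = 1 + 41 + 25 = 67
C(9) = 1 + C(8) + C(7) = 1 + 67 + 41 = 109
C(10) = 1 + C(9) + C(8) = 1 + 109 + 67 = 177

177


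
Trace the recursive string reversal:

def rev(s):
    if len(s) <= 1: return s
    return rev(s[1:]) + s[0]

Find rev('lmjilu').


rev('lmjilu') = rev('mjilu') + 'l'
rev('mjilu') = rev('jilu') + 'm'
rev('jilu') = rev('ilu') + 'j'
rev('ilu') = rev('lu') + 'i'
rev('lu') = rev('u') + 'l'
rev('u') = 'u'  (base case)
Concatenating: 'u' + 'l' + 'i' + 'j' + 'm' + 'l' = 'ulijml'

ulijml


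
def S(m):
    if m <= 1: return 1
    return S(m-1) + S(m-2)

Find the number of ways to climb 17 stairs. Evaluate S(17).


Building up from base cases:
S(0) = 1
S(1) = 1
S(2) = S(1) + S(0) = 1 + 1 = 2
S(3) = S(2) + S(1) = 2 + 1 = 3
S(4) = S(3) + S(2) = 3 + 2 = 5
S(5) = S(4) + S(3) = 5 + 3 = 8
S(6) = S(5) + S(4) = 8 + 5 = 13
S(7) = S(6) + S(5) = 13 + 8 = 21
S(8) = S(7) + S(6) = 21 + 13 = 34
S(9) = S(8) + S(7) = 34 + 21 = 55
S(10) = S(9) + S(8) = 55 + 34 = 89
S(11) = S(10) + S(9) = 89 + 55 = 144
S(12) = S(11) + S(10) = 144 + 89 = 233
S(13) = S(12) + S(11) = 233 + 144 = 377
S(14) = S(13) + S(12) = 377 + 233 = 610
S(15) = S(14) + S(13) = 610 + 377 = 987
S(16) = S(15) + S(14) = 987 + 610 = 1597
S(17) = S(16) + S(15) = 1597 + 987 = 2584

2584


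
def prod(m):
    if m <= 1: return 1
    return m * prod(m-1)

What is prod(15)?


prod(15)
= 15 * prod(14)
= 15 * 14 * prod(13)
= 15 * 14 * 13 * prod(12)
= 15 * 14 * 13 * 12 * prod(11)
= 15 * 14 * 13 * 12 * 11 * prod(10)
= 15 * 14 * 13 * 12 * 11 * 10 * prod(9)
= 15 * 14 * 13 * 12 * 11 * 10 * 9 * prod(8)
= 15 * 14 * 13 * 12 * 11 * 10 * 9 * 8 * prod(7)
= 15 * 14 * 13 * 12 * 11 * 10 * 9 * 8 * 7 * prod(6)
= 15 * 14 * 13 * 12 * 11 * 10 * 9 * 8 * 7 * 6 * prod(5)
= 15 * 14 * 13 * 12 * 11 * 10 * 9 * 8 * 7 * 6 * 5 * prod(4)
= 15 * 14 * 13 * 12 * 11 * 10 * 9 * 8 * 7 * 6 * 5 * 4 * prod(3)
= 15 * 14 * 13 * 12 * 11 * 10 * 9 * 8 * 7 * 6 * 5 * 4 * 3 * prod(2)
= 15 * 14 * 13 * 12 * 11 * 10 * 9 * 8 * 7 * 6 * 5 * 4 * 3 * 2 * prod(1)
= 15 * 14 * 13 * 12 * 11 * 10 * 9 * 8 * 7 * 6 * 5 * 4 * 3 * 2 * 1
= 1307674368000

1307674368000


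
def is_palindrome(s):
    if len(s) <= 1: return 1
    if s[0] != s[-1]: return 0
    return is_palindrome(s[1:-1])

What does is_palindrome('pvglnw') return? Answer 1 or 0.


is_palindrome('pvglnw'): s[0]='p' != s[-1]='w' -> return 0
Result: 0 (not a palindrome)

0


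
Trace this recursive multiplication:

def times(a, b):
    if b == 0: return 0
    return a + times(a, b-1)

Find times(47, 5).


times(47, 5) = 47 + times(47, 4)
times(47, 4) = 47 + times(47, 3)
times(47, 3) = 47 + times(47, 2)
times(47, 2) = 47 + times(47, 1)
times(47, 1) = 47 + times(47, 0)
times(47, 0) = 0  (base case)
Total: 47 + 47 + 47 + 47 + 47 + 0 = 235

235


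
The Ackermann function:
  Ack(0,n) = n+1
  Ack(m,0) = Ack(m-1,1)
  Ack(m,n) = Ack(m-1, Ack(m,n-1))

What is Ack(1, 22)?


Ack(1, 22) = Ack(0, Ack(1, 21))
  Ack(1, 21) = Ack(0, Ack(1, 20))
    Ack(1, 20) = Ack(0, Ack(1, 19))
      Ack(1, 19) = Ack(0, Ack(1, 18))
        Ack(1, 18) = Ack(0, Ack(1, 17))
          Ack(1, 17) = Ack(0, Ack(1, 16))
          Ack(1, 16) = Ack(0, Ack(1, 15))
          Ack(1, 15) = Ack(0, Ack(1, 14))
          Ack(1, 14) = Ack(0, Ack(1, 13))
          Ack(1, 13) = Ack(0, Ack(1, 12))
          Ack(1, 12) = Ack(0, Ack(1, 11))
          Ack(1, 11) = Ack(0, Ack(1, 10))
          Ack(1, 10) = Ack(0, Ack(1, 9))
          Ack(1, 9) = Ack(0, Ack(1, 8))
          Ack(1, 8) = Ack(0, Ack(1, 7))
          Ack(1, 7) = Ack(0, Ack(1, 6))
          Ack(1, 6) = Ack(0, Ack(1, 5))
          Ack(1, 5) = Ack(0, Ack(1, 4))
          Ack(1, 4) = Ack(0, Ack(1, 3))
          Ack(1, 3) = Ack(0, Ack(1, 2))
          Ack(1, 2) = Ack(0, Ack(1, 1))
          Ack(1, 1) = Ack(0, Ack(1, 0))
          Ack(1, 0) = Ack(0, 1)
          Ack(0, 1) = 2
            = Ack(0, 2)
... (trace truncated)
Result: Ack(1, 22) = 24

24


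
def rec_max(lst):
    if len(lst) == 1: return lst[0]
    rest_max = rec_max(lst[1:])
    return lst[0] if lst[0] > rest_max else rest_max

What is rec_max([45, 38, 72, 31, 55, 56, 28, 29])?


rec_max([45, 38, 72, 31, 55, 56, 28, 29]): compare 45 with rec_max([38, 72, 31, 55, 56, 28, 29])
rec_max([38, 72, 31, 55, 56, 28, 29]): compare 38 with rec_max([72, 31, 55, 56, 28, 29])
rec_max([72, 31, 55, 56, 28, 29]): compare 72 with rec_max([31, 55, 56, 28, 29])
rec_max([31, 55, 56, 28, 29]): compare 31 with rec_max([55, 56, 28, 29])
rec_max([55, 56, 28, 29]): compare 55 with rec_max([56, 28, 29])
rec_max([56, 28, 29]): compare 56 with rec_max([28, 29])
rec_max([28, 29]): compare 28 with rec_max([29])
rec_max([29]) = 29  (base case)
Compare 28 with 29 -> 29
Compare 56 with 29 -> 56
Compare 55 with 56 -> 56
Compare 31 with 56 -> 56
Compare 72 with 56 -> 72
Compare 38 with 72 -> 72
Compare 45 with 72 -> 72

72


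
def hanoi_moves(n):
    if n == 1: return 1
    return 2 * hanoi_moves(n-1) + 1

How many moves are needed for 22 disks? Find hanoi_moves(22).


hanoi_moves(22) = 2 * hanoi_moves(21) + 1
hanoi_moves(21) = 2 * hanoi_moves(20) + 1
hanoi_moves(20) = 2 * hanoi_moves(19) + 1
hanoi_moves(19) = 2 * hanoi_moves(18) + 1
hanoi_moves(18) = 2 * hanoi_moves(17) + 1
hanoi_moves(17) = 2 * hanoi_moves(16) + 1
hanoi_moves(16) = 2 * hanoi_moves(15) + 1
hanoi_moves(15) = 2 * hanoi_moves(14) + 1
hanoi_moves(14) = 2 * hanoi_moves(13) + 1
hanoi_moves(13) = 2 * hanoi_moves(12) + 1
hanoi_moves(12) = 2 * hanoi_moves(11) + 1
hanoi_moves(11) = 2 * hanoi_moves(10) + 1
hanoi_moves(10) = 2 * hanoi_moves(9) + 1
hanoi_moves(9) = 2 * hanoi_moves(8) + 1
hanoi_moves(8) = 2 * hanoi_moves(7) + 1
hanoi_moves(7) = 2 * hanoi_moves(6) + 1
hanoi_moves(6) = 2 * hanoi_moves(5) + 1
hanoi_moves(5) = 2 * hanoi_moves(4) + 1
hanoi_moves(4) = 2 * hanoi_moves(3) + 1
hanoi_moves(3) = 2 * hanoi_moves(2) + 1
hanoi_moves(2) = 2 * hanoi_moves(1) + 1
hanoi_moves(1) = 1  (base case)
hanoi_moves(2) = 2 * 1 + 1 = 3
hanoi_moves(3) = 2 * 3 + 1 = 7
hanoi_moves(4) = 2 * 7 + 1 = 15
hanoi_moves(5) = 2 * 15 + 1 = 31
hanoi_moves(6) = 2 * 31 + 1 = 63
hanoi_moves(7) = 2 * 63 + 1 = 127
hanoi_moves(8) = 2 * 127 + 1 = 255
hanoi_moves(9) = 2 * 255 + 1 = 511
hanoi_moves(10) = 2 * 511 + 1 = 1023
hanoi_moves(11) = 2 * 1023 + 1 = 2047
hanoi_moves(12) = 2 * 2047 + 1 = 4095
hanoi_moves(13) = 2 * 4095 + 1 = 8191
hanoi_moves(14) = 2 * 8191 + 1 = 16383
hanoi_moves(15) = 2 * 16383 + 1 = 32767
hanoi_moves(16) = 2 * 32767 + 1 = 65535
hanoi_moves(17) = 2 * 65535 + 1 = 131071
hanoi_moves(18) = 2 * 131071 + 1 = 262143
hanoi_moves(19) = 2 * 262143 + 1 = 524287
hanoi_moves(20) = 2 * 524287 + 1 = 1048575
hanoi_moves(21) = 2 * 1048575 + 1 = 2097151
hanoi_moves(22) = 2 * 2097151 + 1 = 4194303

4194303


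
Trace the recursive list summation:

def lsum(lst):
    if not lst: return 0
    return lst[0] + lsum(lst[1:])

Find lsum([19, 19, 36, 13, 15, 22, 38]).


lsum([19, 19, 36, 13, 15, 22, 38]) = 19 + lsum([19, 36, 13, 15, 22, 38])
lsum([19, 36, 13, 15, 22, 38]) = 19 + lsum([36, 13, 15, 22, 38])
lsum([36, 13, 15, 22, 38]) = 36 + lsum([13, 15, 22, 38])
lsum([13, 15, 22, 38]) = 13 + lsum([15, 22, 38])
lsum([15, 22, 38]) = 15 + lsum([22, 38])
lsum([22, 38]) = 22 + lsum([38])
lsum([38]) = 38 + lsum([])
lsum([]) = 0  (base case)
Total: 19 + 19 + 36 + 13 + 15 + 22 + 38 + 0 = 162

162


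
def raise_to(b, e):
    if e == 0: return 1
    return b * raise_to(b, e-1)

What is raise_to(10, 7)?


raise_to(10, 7)
= 10 * raise_to(10, 6)
= 10 * 10 * raise_to(10, 5)
= 10 * 10 * 10 * raise_to(10, 4)
= 10 * 10 * 10 * 10 * raise_to(10, 3)
= 10 * 10 * 10 * 10 * 10 * raise_to(10, 2)
= 10 * 10 * 10 * 10 * 10 * 10 * raise_to(10, 1)
= 10 * 10 * 10 * 10 * 10 * 10 * 10 * raise_to(10, 0)
= 10 * 10 * 10 * 10 * 10 * 10 * 10 * 1
= 10000000

10000000


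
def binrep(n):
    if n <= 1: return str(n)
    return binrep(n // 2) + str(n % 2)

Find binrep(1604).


binrep(1604) = binrep(802) + '0'
binrep(802) = binrep(401) + '0'
binrep(401) = binrep(200) + '1'
binrep(200) = binrep(100) + '0'
binrep(100) = binrep(50) + '0'
binrep(50) = binrep(25) + '0'
binrep(25) = binrep(12) + '1'
binrep(12) = binrep(6) + '0'
binrep(6) = binrep(3) + '0'
binrep(3) = binrep(1) + '1'
binrep(1) = '1'  (base case)
Concatenating: '1' + '1' + '0' + '0' + '1' + '0' + '0' + '0' + '1' + '0' + '0' = '11001000100'

11001000100


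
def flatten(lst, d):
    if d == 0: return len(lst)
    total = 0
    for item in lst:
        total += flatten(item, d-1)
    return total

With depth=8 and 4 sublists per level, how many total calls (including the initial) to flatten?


At depth 0 (root): 1 call
At depth 1: each of 1 parents calls flatten on 4 children = 4 calls
At depth 2: each of 4 parents calls flatten on 4 children = 16 calls
At depth 3: each of 16 parents calls flatten on 4 children = 64 calls
At depth 4: each of 64 parents calls flatten on 4 children = 256 calls
At depth 5: each of 256 parents calls flatten on 4 children = 1024 calls
At depth 6: each of 1024 parents calls flatten on 4 children = 4096 calls
At depth 7: each of 4096 parents calls flatten on 4 children = 16384 calls
At depth 8: each of 16384 parents calls flatten on 4 children = 65536 calls
Total: 1 + 4 + 16 + 64 + 256 + 1024 + 4096 + 16384 + 65536 = 87381

87381


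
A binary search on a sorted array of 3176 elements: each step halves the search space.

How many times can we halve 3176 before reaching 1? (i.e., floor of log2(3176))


3176 / 2 = 1588
1588 / 2 = 794
794 / 2 = 397
397 / 2 = 198
198 / 2 = 99
99 / 2 = 49
49 / 2 = 24
24 / 2 = 12
12 / 2 = 6
6 / 2 = 3
3 / 2 = 1
Reached 1 after 11 halvings

11


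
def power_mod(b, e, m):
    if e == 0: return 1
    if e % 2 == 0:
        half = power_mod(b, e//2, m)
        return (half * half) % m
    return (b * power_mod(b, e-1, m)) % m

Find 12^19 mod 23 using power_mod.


power_mod(12, 19, 23): e is odd, compute power_mod(12, 18, 23)
  power_mod(12, 18, 23): e is even, compute power_mod(12, 9, 23)
    power_mod(12, 9, 23): e is odd, compute power_mod(12, 8, 23)
      power_mod(12, 8, 23): e is even, compute power_mod(12, 4, 23)
        power_mod(12, 4, 23): e is even, compute power_mod(12, 2, 23)
          power_mod(12, 2, 23): e is even, compute power_mod(12, 1, 23)
          power_mod(12, 1, 23): e is odd, compute power_mod(12, 0, 23)
          power_mod(12, 0, 23) = 1
          (12 * 1) % 23 = 12
          half=12, (12*12) % 23 = 6
        half=6, (6*6) % 23 = 13
      half=13, (13*13) % 23 = 8
    (12 * 8) % 23 = 4
  half=4, (4*4) % 23 = 16
(12 * 16) % 23 = 8

8


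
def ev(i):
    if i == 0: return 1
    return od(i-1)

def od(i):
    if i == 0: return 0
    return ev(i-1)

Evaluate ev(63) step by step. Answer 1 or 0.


ev(63) = od(62)
od(62) = ev(61)
ev(61) = od(60)
od(60) = ev(59)
ev(59) = od(58)
od(58) = ev(57)
ev(57) = od(56)
od(56) = ev(55)
ev(55) = od(54)
od(54) = ev(53)
ev(53) = od(52)
od(52) = ev(51)
ev(51) = od(50)
od(50) = ev(49)
ev(49) = od(48)
od(48) = ev(47)
ev(47) = od(46)
od(46) = ev(45)
ev(45) = od(44)
od(44) = ev(43)
ev(43) = od(42)
od(42) = ev(41)
ev(41) = od(40)
od(40) = ev(39)
ev(39) = od(38)
od(38) = ev(37)
ev(37) = od(36)
od(36) = ev(35)
ev(35) = od(34)
od(34) = ev(33)
ev(33) = od(32)
od(32) = ev(31)
ev(31) = od(30)
od(30) = ev(29)
ev(29) = od(28)
od(28) = ev(27)
ev(27) = od(26)
od(26) = ev(25)
ev(25) = od(24)
od(24) = ev(23)
ev(23) = od(22)
od(22) = ev(21)
ev(21) = od(20)
od(20) = ev(19)
ev(19) = od(18)
od(18) = ev(17)
ev(17) = od(16)
od(16) = ev(15)
ev(15) = od(14)
od(14) = ev(13)
ev(13) = od(12)
od(12) = ev(11)
ev(11) = od(10)
od(10) = ev(9)
ev(9) = od(8)
od(8) = ev(7)
ev(7) = od(6)
od(6) = ev(5)
ev(5) = od(4)
od(4) = ev(3)
ev(3) = od(2)
od(2) = ev(1)
ev(1) = od(0)
od(0) = 0  (base case)
Result: 0

0


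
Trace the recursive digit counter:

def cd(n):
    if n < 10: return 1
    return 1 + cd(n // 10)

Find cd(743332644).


cd(743332644) = 1 + cd(74333264)
cd(74333264) = 1 + cd(7433326)
cd(7433326) = 1 + cd(743332)
cd(743332) = 1 + cd(74333)
cd(74333) = 1 + cd(7433)
cd(7433) = 1 + cd(743)
cd(743) = 1 + cd(74)
cd(74) = 1 + cd(7)
cd(7) = 1  (base case: 7 < 10)
Unwinding: 1 + 1 + 1 + 1 + 1 + 1 + 1 + 1 + 1 = 9

9


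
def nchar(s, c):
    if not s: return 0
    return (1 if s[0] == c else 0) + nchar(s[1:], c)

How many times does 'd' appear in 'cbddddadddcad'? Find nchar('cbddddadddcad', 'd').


s[0]='c' != 'd' -> 0
s[0]='b' != 'd' -> 0
s[0]='d' == 'd' -> 1
s[0]='d' == 'd' -> 1
s[0]='d' == 'd' -> 1
s[0]='d' == 'd' -> 1
s[0]='a' != 'd' -> 0
s[0]='d' == 'd' -> 1
s[0]='d' == 'd' -> 1
s[0]='d' == 'd' -> 1
s[0]='c' != 'd' -> 0
s[0]='a' != 'd' -> 0
s[0]='d' == 'd' -> 1
Sum: 0 + 0 + 1 + 1 + 1 + 1 + 0 + 1 + 1 + 1 + 0 + 0 + 1 = 8

8


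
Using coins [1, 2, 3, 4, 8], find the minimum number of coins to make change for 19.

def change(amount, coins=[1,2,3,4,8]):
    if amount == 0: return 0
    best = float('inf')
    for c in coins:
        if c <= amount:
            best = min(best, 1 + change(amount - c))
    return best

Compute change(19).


Building up with DP:
change(0) = 0
change(1) = min(1+change(0)=1+0=1) = 1
change(2) = min(1+change(1)=1+1=2, 1+change(0)=1+0=1) = 1
change(3) = min(1+change(2)=1+1=2, 1+change(1)=1+1=2, 1+change(0)=1+0=1) = 1
change(4) = min(1+change(3)=1+1=2, 1+change(2)=1+1=2, 1+change(1)=1+1=2, 1+change(0)=1+0=1) = 1
change(5) = min(1+change(4)=1+1=2, 1+change(3)=1+1=2, 1+change(2)=1+1=2, 1+change(1)=1+1=2) = 2
change(6) = min(1+change(5)=1+2=3, 1+change(4)=1+1=2, 1+change(3)=1+1=2, 1+change(2)=1+1=2) = 2
change(7) = min(1+change(6)=1+2=3, 1+change(5)=1+2=3, 1+change(4)=1+1=2, 1+change(3)=1+1=2) = 2
change(8) = min(1+change(7)=1+2=3, 1+change(6)=1+2=3, 1+change(5)=1+2=3, 1+change(4)=1+1=2, 1+change(0)=1+0=1) = 1
change(9) = min(1+change(8)=1+1=2, 1+change(7)=1+2=3, 1+change(6)=1+2=3, 1+change(5)=1+2=3, 1+change(1)=1+1=2) = 2
change(10) = min(1+change(9)=1+2=3, 1+change(8)=1+1=2, 1+change(7)=1+2=3, 1+change(6)=1+2=3, 1+change(2)=1+1=2) = 2
change(11) = min(1+change(10)=1+2=3, 1+change(9)=1+2=3, 1+change(8)=1+1=2, 1+change(7)=1+2=3, 1+change(3)=1+1=2) = 2
change(12) = min(1+change(11)=1+2=3, 1+change(10)=1+2=3, 1+change(9)=1+2=3, 1+change(8)=1+1=2, 1+change(4)=1+1=2) = 2
change(13) = min(1+change(12)=1+2=3, 1+change(11)=1+2=3, 1+change(10)=1+2=3, 1+change(9)=1+2=3, 1+change(5)=1+2=3) = 3
change(14) = min(1+change(13)=1+3=4, 1+change(12)=1+2=3, 1+change(11)=1+2=3, 1+change(10)=1+2=3, 1+change(6)=1+2=3) = 3
change(15) = min(1+change(14)=1+3=4, 1+change(13)=1+3=4, 1+change(12)=1+2=3, 1+change(11)=1+2=3, 1+change(7)=1+2=3) = 3
change(16) = min(1+change(15)=1+3=4, 1+change(14)=1+3=4, 1+change(13)=1+3=4, 1+change(12)=1+2=3, 1+change(8)=1+1=2) = 2
change(17) = min(1+change(16)=1+2=3, 1+change(15)=1+3=4, 1+change(14)=1+3=4, 1+change(13)=1+3=4, 1+change(9)=1+2=3) = 3
change(18) = min(1+change(17)=1+3=4, 1+change(16)=1+2=3, 1+change(15)=1+3=4, 1+change(14)=1+3=4, 1+change(10)=1+2=3) = 3
change(19) = min(1+change(18)=1+3=4, 1+change(17)=1+3=4, 1+change(16)=1+2=3, 1+change(15)=1+3=4, 1+change(11)=1+2=3) = 3

3
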